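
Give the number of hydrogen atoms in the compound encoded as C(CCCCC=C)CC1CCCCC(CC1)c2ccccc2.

Hydrogens are implicit in SMILES; fill each atom to its normal valence:
  13 × C: 2 H each → 26
  5 × C (aromatic): 1 H each → 5
  3 × C: 1 H each → 3
  1 × C (aromatic): no H
  Total hydrogens = 34.

34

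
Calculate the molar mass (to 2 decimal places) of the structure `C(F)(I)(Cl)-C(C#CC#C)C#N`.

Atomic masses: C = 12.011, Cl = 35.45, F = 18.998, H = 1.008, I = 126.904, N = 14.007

Molecular formula: C7H2ClFIN.
M = 7×12.011 + 1×35.45 + 1×18.998 + 2×1.008 + 1×126.904 + 1×14.007 = 281.45 g/mol.

281.45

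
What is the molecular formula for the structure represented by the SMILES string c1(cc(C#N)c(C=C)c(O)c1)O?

Heavy atoms from the SMILES: 9 C, 1 N, 2 O.
Implicit hydrogens by atom environment:
  4 × C (aromatic): no H
  2 × C (aromatic): 1 H each → 2
  2 × O: 1 H each → 2
  1 × C: 2 H
  1 × C: 1 H
  1 × C: no H
  1 × N: no H
  Total hydrogens = 7.
Molecular formula: C9H7NO2

C9H7NO2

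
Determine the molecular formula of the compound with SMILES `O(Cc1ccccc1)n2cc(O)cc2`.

C11H11NO2

Heavy atoms from the SMILES: 11 C, 1 N, 2 O.
Implicit hydrogens by atom environment:
  8 × C (aromatic): 1 H each → 8
  2 × C (aromatic): no H
  1 × C: 2 H
  1 × N (aromatic): no H
  1 × O: 1 H
  1 × O: no H
  Total hydrogens = 11.
Molecular formula: C11H11NO2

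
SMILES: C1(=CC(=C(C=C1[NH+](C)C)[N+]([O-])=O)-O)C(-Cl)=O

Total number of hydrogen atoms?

Hydrogens are implicit in SMILES; fill each atom to its normal valence:
  4 × C (aromatic): no H
  2 × C: 3 H each → 6
  2 × C (aromatic): 1 H each → 2
  2 × O: no H
  1 × C: no H
  1 × Cl: no H
  1 × N (charge +1): 1 H
  1 × N (charge +1): no H
  1 × O: 1 H
  1 × O (charge -1): no H
  Total hydrogens = 10.

10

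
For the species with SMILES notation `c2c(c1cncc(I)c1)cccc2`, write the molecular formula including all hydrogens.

Heavy atoms from the SMILES: 11 C, 1 I, 1 N.
Implicit hydrogens by atom environment:
  8 × C (aromatic): 1 H each → 8
  3 × C (aromatic): no H
  1 × I: no H
  1 × N (aromatic): no H
  Total hydrogens = 8.
Molecular formula: C11H8IN

C11H8IN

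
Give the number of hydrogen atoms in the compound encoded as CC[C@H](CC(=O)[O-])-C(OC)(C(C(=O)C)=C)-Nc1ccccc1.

22

Hydrogens are implicit in SMILES; fill each atom to its normal valence:
  5 × C (aromatic): 1 H each → 5
  4 × C: no H
  3 × C: 3 H each → 9
  3 × C: 2 H each → 6
  3 × O: no H
  1 × C: 1 H
  1 × C (aromatic): no H
  1 × N: 1 H
  1 × O (charge -1): no H
  Total hydrogens = 22.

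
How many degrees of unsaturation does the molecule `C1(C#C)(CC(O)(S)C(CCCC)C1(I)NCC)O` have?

3

Molecular formula from the SMILES: C13H22INO2S.
DoU = (2C + 2 + N − H − X)/2 = (2·13 + 2 + 1 − 22 − 1)/2 = 6/2 = 3.
(Structurally: 1 ring(s) + 2 π bond(s) = 3.)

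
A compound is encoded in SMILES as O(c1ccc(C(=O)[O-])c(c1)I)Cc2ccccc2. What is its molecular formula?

C14H10IO3-

Heavy atoms from the SMILES: 14 C, 1 I, 3 O.
Implicit hydrogens by atom environment:
  8 × C (aromatic): 1 H each → 8
  4 × C (aromatic): no H
  2 × O: no H
  1 × C: 2 H
  1 × C: no H
  1 × I: no H
  1 × O (charge -1): no H
  Total hydrogens = 10.
Net charge -1.
Molecular formula: C14H10IO3-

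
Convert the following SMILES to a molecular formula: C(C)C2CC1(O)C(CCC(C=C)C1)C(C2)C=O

Heavy atoms from the SMILES: 15 C, 2 O.
Implicit hydrogens by atom environment:
  7 × C: 2 H each → 14
  6 × C: 1 H each → 6
  1 × C: 3 H
  1 × C: no H
  1 × O: 1 H
  1 × O: no H
  Total hydrogens = 24.
Molecular formula: C15H24O2

C15H24O2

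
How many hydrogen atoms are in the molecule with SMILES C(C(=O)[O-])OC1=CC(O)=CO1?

5

Hydrogens are implicit in SMILES; fill each atom to its normal valence:
  2 × C (aromatic): 1 H each → 2
  2 × C (aromatic): no H
  2 × O: no H
  1 × C: 2 H
  1 × C: no H
  1 × O: 1 H
  1 × O (aromatic): no H
  1 × O (charge -1): no H
  Total hydrogens = 5.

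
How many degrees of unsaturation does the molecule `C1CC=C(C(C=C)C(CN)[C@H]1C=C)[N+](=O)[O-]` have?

5

Molecular formula from the SMILES: C12H18N2O2.
DoU = (2C + 2 + N − H − X)/2 = (2·12 + 2 + 2 − 18 − 0)/2 = 10/2 = 5.
(Structurally: 1 ring(s) + 4 π bond(s) = 5.)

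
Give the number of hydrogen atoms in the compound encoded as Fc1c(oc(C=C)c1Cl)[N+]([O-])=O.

3

Hydrogens are implicit in SMILES; fill each atom to its normal valence:
  4 × C (aromatic): no H
  1 × C: 2 H
  1 × C: 1 H
  1 × Cl: no H
  1 × F: no H
  1 × N (charge +1): no H
  1 × O (aromatic): no H
  1 × O: no H
  1 × O (charge -1): no H
  Total hydrogens = 3.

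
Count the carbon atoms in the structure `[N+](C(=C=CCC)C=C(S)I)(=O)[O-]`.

7

The symbol for carbon appears 7 times in the SMILES.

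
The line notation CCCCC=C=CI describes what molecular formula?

C7H11I

Heavy atoms from the SMILES: 7 C, 1 I.
Implicit hydrogens by atom environment:
  3 × C: 2 H each → 6
  2 × C: 1 H each → 2
  1 × C: 3 H
  1 × C: no H
  1 × I: no H
  Total hydrogens = 11.
Molecular formula: C7H11I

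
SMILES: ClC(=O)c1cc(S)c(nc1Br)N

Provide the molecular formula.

Heavy atoms from the SMILES: 1 Br, 6 C, 1 Cl, 2 N, 1 O, 1 S.
Implicit hydrogens by atom environment:
  4 × C (aromatic): no H
  1 × Br: no H
  1 × C (aromatic): 1 H
  1 × C: no H
  1 × Cl: no H
  1 × N: 2 H
  1 × N (aromatic): no H
  1 × O: no H
  1 × S: 1 H
  Total hydrogens = 4.
Molecular formula: C6H4BrClN2OS

C6H4BrClN2OS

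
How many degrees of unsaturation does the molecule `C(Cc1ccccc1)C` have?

Molecular formula from the SMILES: C9H12.
DoU = (2C + 2 + N − H − X)/2 = (2·9 + 2 + 0 − 12 − 0)/2 = 8/2 = 4.
(Structurally: 1 ring(s) + 3 π bond(s) = 4.)

4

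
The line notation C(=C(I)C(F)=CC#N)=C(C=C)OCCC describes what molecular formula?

Heavy atoms from the SMILES: 11 C, 1 F, 1 I, 1 N, 1 O.
Implicit hydrogens by atom environment:
  5 × C: no H
  3 × C: 2 H each → 6
  2 × C: 1 H each → 2
  1 × C: 3 H
  1 × F: no H
  1 × I: no H
  1 × N: no H
  1 × O: no H
  Total hydrogens = 11.
Molecular formula: C11H11FINO

C11H11FINO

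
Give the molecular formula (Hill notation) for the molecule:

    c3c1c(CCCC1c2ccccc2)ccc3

Heavy atoms from the SMILES: 16 C.
Implicit hydrogens by atom environment:
  9 × C (aromatic): 1 H each → 9
  3 × C: 2 H each → 6
  3 × C (aromatic): no H
  1 × C: 1 H
  Total hydrogens = 16.
Molecular formula: C16H16

C16H16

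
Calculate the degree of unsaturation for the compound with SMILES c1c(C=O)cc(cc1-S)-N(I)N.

5

Molecular formula from the SMILES: C7H7IN2OS.
DoU = (2C + 2 + N − H − X)/2 = (2·7 + 2 + 2 − 7 − 1)/2 = 10/2 = 5.
(Structurally: 1 ring(s) + 4 π bond(s) = 5.)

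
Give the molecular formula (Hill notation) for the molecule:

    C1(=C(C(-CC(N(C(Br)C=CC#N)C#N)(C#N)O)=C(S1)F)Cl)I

C12H6BrClFIN4OS

Heavy atoms from the SMILES: 1 Br, 12 C, 1 Cl, 1 F, 1 I, 4 N, 1 O, 1 S.
Implicit hydrogens by atom environment:
  4 × C (aromatic): no H
  4 × C: no H
  4 × N: no H
  3 × C: 1 H each → 3
  1 × Br: no H
  1 × C: 2 H
  1 × Cl: no H
  1 × F: no H
  1 × I: no H
  1 × O: 1 H
  1 × S (aromatic): no H
  Total hydrogens = 6.
Molecular formula: C12H6BrClFIN4OS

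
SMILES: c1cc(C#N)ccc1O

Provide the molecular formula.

C7H5NO

Heavy atoms from the SMILES: 7 C, 1 N, 1 O.
Implicit hydrogens by atom environment:
  4 × C (aromatic): 1 H each → 4
  2 × C (aromatic): no H
  1 × C: no H
  1 × N: no H
  1 × O: 1 H
  Total hydrogens = 5.
Molecular formula: C7H5NO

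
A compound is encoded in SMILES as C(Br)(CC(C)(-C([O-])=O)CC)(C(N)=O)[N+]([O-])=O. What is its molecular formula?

C8H12BrN2O5-

Heavy atoms from the SMILES: 1 Br, 8 C, 2 N, 5 O.
Implicit hydrogens by atom environment:
  4 × C: no H
  3 × O: no H
  2 × C: 3 H each → 6
  2 × C: 2 H each → 4
  2 × O (charge -1): no H
  1 × Br: no H
  1 × N: 2 H
  1 × N (charge +1): no H
  Total hydrogens = 12.
Net charge -1.
Molecular formula: C8H12BrN2O5-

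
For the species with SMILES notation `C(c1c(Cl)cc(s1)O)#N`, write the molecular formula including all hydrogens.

Heavy atoms from the SMILES: 5 C, 1 Cl, 1 N, 1 O, 1 S.
Implicit hydrogens by atom environment:
  3 × C (aromatic): no H
  1 × C (aromatic): 1 H
  1 × C: no H
  1 × Cl: no H
  1 × N: no H
  1 × O: 1 H
  1 × S (aromatic): no H
  Total hydrogens = 2.
Molecular formula: C5H2ClNOS

C5H2ClNOS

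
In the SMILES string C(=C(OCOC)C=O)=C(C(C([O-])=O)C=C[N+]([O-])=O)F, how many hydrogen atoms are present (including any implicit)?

Hydrogens are implicit in SMILES; fill each atom to its normal valence:
  5 × O: no H
  4 × C: 1 H each → 4
  4 × C: no H
  2 × O (charge -1): no H
  1 × C: 3 H
  1 × C: 2 H
  1 × F: no H
  1 × N (charge +1): no H
  Total hydrogens = 9.

9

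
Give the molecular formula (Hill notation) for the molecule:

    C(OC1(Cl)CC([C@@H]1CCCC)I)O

Heavy atoms from the SMILES: 9 C, 1 Cl, 1 I, 2 O.
Implicit hydrogens by atom environment:
  5 × C: 2 H each → 10
  2 × C: 1 H each → 2
  1 × C: 3 H
  1 × C: no H
  1 × Cl: no H
  1 × I: no H
  1 × O: 1 H
  1 × O: no H
  Total hydrogens = 16.
Molecular formula: C9H16ClIO2

C9H16ClIO2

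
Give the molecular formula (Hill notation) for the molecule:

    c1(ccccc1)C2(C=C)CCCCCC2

C15H20

Heavy atoms from the SMILES: 15 C.
Implicit hydrogens by atom environment:
  7 × C: 2 H each → 14
  5 × C (aromatic): 1 H each → 5
  1 × C: 1 H
  1 × C: no H
  1 × C (aromatic): no H
  Total hydrogens = 20.
Molecular formula: C15H20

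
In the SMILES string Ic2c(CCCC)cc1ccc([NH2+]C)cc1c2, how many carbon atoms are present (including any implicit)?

The symbol for carbon appears 15 times in the SMILES. Lowercase c denotes aromatic carbon and counts toward C.

15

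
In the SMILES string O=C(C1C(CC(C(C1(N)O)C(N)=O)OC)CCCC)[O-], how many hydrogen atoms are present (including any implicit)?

Hydrogens are implicit in SMILES; fill each atom to its normal valence:
  4 × C: 2 H each → 8
  4 × C: 1 H each → 4
  3 × C: no H
  3 × O: no H
  2 × C: 3 H each → 6
  2 × N: 2 H each → 4
  1 × O: 1 H
  1 × O (charge -1): no H
  Total hydrogens = 23.

23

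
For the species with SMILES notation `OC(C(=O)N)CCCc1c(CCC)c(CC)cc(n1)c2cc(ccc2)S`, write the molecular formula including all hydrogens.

C21H28N2O2S

Heavy atoms from the SMILES: 21 C, 2 N, 2 O, 1 S.
Implicit hydrogens by atom environment:
  6 × C: 2 H each → 12
  6 × C (aromatic): no H
  5 × C (aromatic): 1 H each → 5
  2 × C: 3 H each → 6
  1 × C: 1 H
  1 × C: no H
  1 × N: 2 H
  1 × N (aromatic): no H
  1 × O: 1 H
  1 × O: no H
  1 × S: 1 H
  Total hydrogens = 28.
Molecular formula: C21H28N2O2S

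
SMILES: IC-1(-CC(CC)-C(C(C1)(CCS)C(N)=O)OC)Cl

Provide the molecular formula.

C12H21ClINO2S

Heavy atoms from the SMILES: 12 C, 1 Cl, 1 I, 1 N, 2 O, 1 S.
Implicit hydrogens by atom environment:
  5 × C: 2 H each → 10
  3 × C: no H
  2 × C: 3 H each → 6
  2 × C: 1 H each → 2
  2 × O: no H
  1 × Cl: no H
  1 × I: no H
  1 × N: 2 H
  1 × S: 1 H
  Total hydrogens = 21.
Molecular formula: C12H21ClINO2S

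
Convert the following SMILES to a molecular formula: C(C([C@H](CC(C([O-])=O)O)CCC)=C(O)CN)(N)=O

C11H19N2O5-

Heavy atoms from the SMILES: 11 C, 2 N, 5 O.
Implicit hydrogens by atom environment:
  4 × C: 2 H each → 8
  4 × C: no H
  2 × C: 1 H each → 2
  2 × N: 2 H each → 4
  2 × O: 1 H each → 2
  2 × O: no H
  1 × C: 3 H
  1 × O (charge -1): no H
  Total hydrogens = 19.
Net charge -1.
Molecular formula: C11H19N2O5-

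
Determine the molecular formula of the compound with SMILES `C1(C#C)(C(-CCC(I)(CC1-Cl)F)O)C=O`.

C10H11ClFIO2

Heavy atoms from the SMILES: 10 C, 1 Cl, 1 F, 1 I, 2 O.
Implicit hydrogens by atom environment:
  4 × C: 1 H each → 4
  3 × C: 2 H each → 6
  3 × C: no H
  1 × Cl: no H
  1 × F: no H
  1 × I: no H
  1 × O: 1 H
  1 × O: no H
  Total hydrogens = 11.
Molecular formula: C10H11ClFIO2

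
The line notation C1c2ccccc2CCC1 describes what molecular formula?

Heavy atoms from the SMILES: 10 C.
Implicit hydrogens by atom environment:
  4 × C: 2 H each → 8
  4 × C (aromatic): 1 H each → 4
  2 × C (aromatic): no H
  Total hydrogens = 12.
Molecular formula: C10H12

C10H12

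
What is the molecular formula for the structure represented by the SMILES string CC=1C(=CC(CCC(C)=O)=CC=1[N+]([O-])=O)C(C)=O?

C13H15NO4

Heavy atoms from the SMILES: 13 C, 1 N, 4 O.
Implicit hydrogens by atom environment:
  4 × C (aromatic): no H
  3 × C: 3 H each → 9
  3 × O: no H
  2 × C: 2 H each → 4
  2 × C (aromatic): 1 H each → 2
  2 × C: no H
  1 × N (charge +1): no H
  1 × O (charge -1): no H
  Total hydrogens = 15.
Molecular formula: C13H15NO4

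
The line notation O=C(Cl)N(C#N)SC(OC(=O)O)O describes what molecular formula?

Heavy atoms from the SMILES: 4 C, 1 Cl, 2 N, 5 O, 1 S.
Implicit hydrogens by atom environment:
  3 × C: no H
  3 × O: no H
  2 × N: no H
  2 × O: 1 H each → 2
  1 × C: 1 H
  1 × Cl: no H
  1 × S: no H
  Total hydrogens = 3.
Molecular formula: C4H3ClN2O5S

C4H3ClN2O5S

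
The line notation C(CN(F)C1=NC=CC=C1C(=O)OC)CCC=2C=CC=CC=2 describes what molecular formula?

C17H19FN2O2

Heavy atoms from the SMILES: 17 C, 1 F, 2 N, 2 O.
Implicit hydrogens by atom environment:
  8 × C (aromatic): 1 H each → 8
  4 × C: 2 H each → 8
  3 × C (aromatic): no H
  2 × O: no H
  1 × C: 3 H
  1 × C: no H
  1 × F: no H
  1 × N (aromatic): no H
  1 × N: no H
  Total hydrogens = 19.
Molecular formula: C17H19FN2O2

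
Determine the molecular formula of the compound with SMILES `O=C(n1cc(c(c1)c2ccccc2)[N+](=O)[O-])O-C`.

C12H10N2O4

Heavy atoms from the SMILES: 12 C, 2 N, 4 O.
Implicit hydrogens by atom environment:
  7 × C (aromatic): 1 H each → 7
  3 × C (aromatic): no H
  3 × O: no H
  1 × C: 3 H
  1 × C: no H
  1 × N (aromatic): no H
  1 × N (charge +1): no H
  1 × O (charge -1): no H
  Total hydrogens = 10.
Molecular formula: C12H10N2O4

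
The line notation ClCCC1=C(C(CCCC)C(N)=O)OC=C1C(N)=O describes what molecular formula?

C13H19ClN2O3

Heavy atoms from the SMILES: 13 C, 1 Cl, 2 N, 3 O.
Implicit hydrogens by atom environment:
  5 × C: 2 H each → 10
  3 × C (aromatic): no H
  2 × C: no H
  2 × N: 2 H each → 4
  2 × O: no H
  1 × C: 3 H
  1 × C (aromatic): 1 H
  1 × C: 1 H
  1 × Cl: no H
  1 × O (aromatic): no H
  Total hydrogens = 19.
Molecular formula: C13H19ClN2O3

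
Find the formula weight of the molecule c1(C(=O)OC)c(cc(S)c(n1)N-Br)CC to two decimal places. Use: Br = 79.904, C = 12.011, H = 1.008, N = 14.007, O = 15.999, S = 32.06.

Molecular formula: C9H11BrN2O2S.
M = 1×79.904 + 9×12.011 + 11×1.008 + 2×14.007 + 2×15.999 + 1×32.06 = 291.16 g/mol.

291.16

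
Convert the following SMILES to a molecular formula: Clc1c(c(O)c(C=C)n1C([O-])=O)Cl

Heavy atoms from the SMILES: 7 C, 2 Cl, 1 N, 3 O.
Implicit hydrogens by atom environment:
  4 × C (aromatic): no H
  2 × Cl: no H
  1 × C: 2 H
  1 × C: 1 H
  1 × C: no H
  1 × N (aromatic): no H
  1 × O: 1 H
  1 × O: no H
  1 × O (charge -1): no H
  Total hydrogens = 4.
Net charge -1.
Molecular formula: C7H4Cl2NO3-

C7H4Cl2NO3-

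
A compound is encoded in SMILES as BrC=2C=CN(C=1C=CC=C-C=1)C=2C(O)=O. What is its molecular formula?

Heavy atoms from the SMILES: 1 Br, 11 C, 1 N, 2 O.
Implicit hydrogens by atom environment:
  7 × C (aromatic): 1 H each → 7
  3 × C (aromatic): no H
  1 × Br: no H
  1 × C: no H
  1 × N (aromatic): no H
  1 × O: 1 H
  1 × O: no H
  Total hydrogens = 8.
Molecular formula: C11H8BrNO2

C11H8BrNO2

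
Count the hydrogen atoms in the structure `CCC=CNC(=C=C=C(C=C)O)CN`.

16

Hydrogens are implicit in SMILES; fill each atom to its normal valence:
  4 × C: no H
  3 × C: 2 H each → 6
  3 × C: 1 H each → 3
  1 × C: 3 H
  1 × N: 2 H
  1 × N: 1 H
  1 × O: 1 H
  Total hydrogens = 16.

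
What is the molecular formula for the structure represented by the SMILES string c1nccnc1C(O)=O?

C5H4N2O2

Heavy atoms from the SMILES: 5 C, 2 N, 2 O.
Implicit hydrogens by atom environment:
  3 × C (aromatic): 1 H each → 3
  2 × N (aromatic): no H
  1 × C (aromatic): no H
  1 × C: no H
  1 × O: 1 H
  1 × O: no H
  Total hydrogens = 4.
Molecular formula: C5H4N2O2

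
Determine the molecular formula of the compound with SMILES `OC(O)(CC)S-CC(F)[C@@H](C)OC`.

Heavy atoms from the SMILES: 8 C, 1 F, 3 O, 1 S.
Implicit hydrogens by atom environment:
  3 × C: 3 H each → 9
  2 × C: 2 H each → 4
  2 × C: 1 H each → 2
  2 × O: 1 H each → 2
  1 × C: no H
  1 × F: no H
  1 × O: no H
  1 × S: no H
  Total hydrogens = 17.
Molecular formula: C8H17FO3S

C8H17FO3S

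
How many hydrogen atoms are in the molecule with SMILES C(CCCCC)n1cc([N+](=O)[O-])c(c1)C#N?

Hydrogens are implicit in SMILES; fill each atom to its normal valence:
  5 × C: 2 H each → 10
  2 × C (aromatic): 1 H each → 2
  2 × C (aromatic): no H
  1 × C: 3 H
  1 × C: no H
  1 × N (aromatic): no H
  1 × N: no H
  1 × N (charge +1): no H
  1 × O: no H
  1 × O (charge -1): no H
  Total hydrogens = 15.

15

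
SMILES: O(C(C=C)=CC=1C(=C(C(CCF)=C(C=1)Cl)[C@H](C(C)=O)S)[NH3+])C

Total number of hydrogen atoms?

Hydrogens are implicit in SMILES; fill each atom to its normal valence:
  5 × C (aromatic): no H
  3 × C: 2 H each → 6
  3 × C: 1 H each → 3
  2 × C: 3 H each → 6
  2 × C: no H
  2 × O: no H
  1 × C (aromatic): 1 H
  1 × Cl: no H
  1 × F: no H
  1 × N (charge +1): 3 H
  1 × S: 1 H
  Total hydrogens = 20.

20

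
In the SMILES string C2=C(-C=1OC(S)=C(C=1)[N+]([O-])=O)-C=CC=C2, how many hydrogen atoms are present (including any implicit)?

7

Hydrogens are implicit in SMILES; fill each atom to its normal valence:
  6 × C (aromatic): 1 H each → 6
  4 × C (aromatic): no H
  1 × N (charge +1): no H
  1 × O (aromatic): no H
  1 × O: no H
  1 × O (charge -1): no H
  1 × S: 1 H
  Total hydrogens = 7.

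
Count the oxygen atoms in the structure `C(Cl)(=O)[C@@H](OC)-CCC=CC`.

2

The symbol for oxygen appears 2 times in the SMILES.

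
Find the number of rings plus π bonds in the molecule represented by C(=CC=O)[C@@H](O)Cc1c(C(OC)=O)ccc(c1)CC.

Molecular formula from the SMILES: C15H18O4.
DoU = (2C + 2 + N − H − X)/2 = (2·15 + 2 + 0 − 18 − 0)/2 = 14/2 = 7.
(Structurally: 1 ring(s) + 6 π bond(s) = 7.)

7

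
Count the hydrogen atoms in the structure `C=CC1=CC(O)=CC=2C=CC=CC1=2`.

Hydrogens are implicit in SMILES; fill each atom to its normal valence:
  6 × C (aromatic): 1 H each → 6
  4 × C (aromatic): no H
  1 × C: 2 H
  1 × C: 1 H
  1 × O: 1 H
  Total hydrogens = 10.

10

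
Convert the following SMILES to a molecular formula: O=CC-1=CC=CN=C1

C6H5NO

Heavy atoms from the SMILES: 6 C, 1 N, 1 O.
Implicit hydrogens by atom environment:
  4 × C (aromatic): 1 H each → 4
  1 × C: 1 H
  1 × C (aromatic): no H
  1 × N (aromatic): no H
  1 × O: no H
  Total hydrogens = 5.
Molecular formula: C6H5NO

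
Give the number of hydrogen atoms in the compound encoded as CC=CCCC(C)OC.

Hydrogens are implicit in SMILES; fill each atom to its normal valence:
  3 × C: 3 H each → 9
  3 × C: 1 H each → 3
  2 × C: 2 H each → 4
  1 × O: no H
  Total hydrogens = 16.

16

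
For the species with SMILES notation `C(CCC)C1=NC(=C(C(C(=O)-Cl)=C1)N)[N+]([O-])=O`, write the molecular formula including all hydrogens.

C10H12ClN3O3

Heavy atoms from the SMILES: 10 C, 1 Cl, 3 N, 3 O.
Implicit hydrogens by atom environment:
  4 × C (aromatic): no H
  3 × C: 2 H each → 6
  2 × O: no H
  1 × C: 3 H
  1 × C (aromatic): 1 H
  1 × C: no H
  1 × Cl: no H
  1 × N: 2 H
  1 × N (aromatic): no H
  1 × N (charge +1): no H
  1 × O (charge -1): no H
  Total hydrogens = 12.
Molecular formula: C10H12ClN3O3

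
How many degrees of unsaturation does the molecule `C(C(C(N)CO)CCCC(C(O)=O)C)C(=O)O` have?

Molecular formula from the SMILES: C11H21NO5.
DoU = (2C + 2 + N − H − X)/2 = (2·11 + 2 + 1 − 21 − 0)/2 = 4/2 = 2.
(Structurally: 0 ring(s) + 2 π bond(s) = 2.)

2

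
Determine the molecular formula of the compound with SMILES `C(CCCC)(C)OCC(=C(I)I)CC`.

Heavy atoms from the SMILES: 11 C, 2 I, 1 O.
Implicit hydrogens by atom environment:
  5 × C: 2 H each → 10
  3 × C: 3 H each → 9
  2 × C: no H
  2 × I: no H
  1 × C: 1 H
  1 × O: no H
  Total hydrogens = 20.
Molecular formula: C11H20I2O

C11H20I2O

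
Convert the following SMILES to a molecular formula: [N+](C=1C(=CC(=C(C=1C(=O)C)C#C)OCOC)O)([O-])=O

C12H11NO6

Heavy atoms from the SMILES: 12 C, 1 N, 6 O.
Implicit hydrogens by atom environment:
  5 × C (aromatic): no H
  4 × O: no H
  2 × C: 3 H each → 6
  2 × C: no H
  1 × C: 2 H
  1 × C (aromatic): 1 H
  1 × C: 1 H
  1 × N (charge +1): no H
  1 × O: 1 H
  1 × O (charge -1): no H
  Total hydrogens = 11.
Molecular formula: C12H11NO6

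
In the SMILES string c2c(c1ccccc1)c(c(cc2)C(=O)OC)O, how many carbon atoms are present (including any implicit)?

The symbol for carbon appears 14 times in the SMILES. Lowercase c denotes aromatic carbon and counts toward C.

14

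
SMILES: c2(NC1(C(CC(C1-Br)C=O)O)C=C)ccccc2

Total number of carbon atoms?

The symbol for carbon appears 14 times in the SMILES. Lowercase c denotes aromatic carbon and counts toward C.

14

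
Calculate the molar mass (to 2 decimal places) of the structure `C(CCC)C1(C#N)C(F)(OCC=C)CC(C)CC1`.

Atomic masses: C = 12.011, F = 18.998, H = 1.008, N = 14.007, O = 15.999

253.36

Molecular formula: C15H24FNO.
M = 15×12.011 + 1×18.998 + 24×1.008 + 1×14.007 + 1×15.999 = 253.36 g/mol.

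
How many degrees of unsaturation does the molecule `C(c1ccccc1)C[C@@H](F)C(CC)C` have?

4

Molecular formula from the SMILES: C13H19F.
DoU = (2C + 2 + N − H − X)/2 = (2·13 + 2 + 0 − 19 − 1)/2 = 8/2 = 4.
(Structurally: 1 ring(s) + 3 π bond(s) = 4.)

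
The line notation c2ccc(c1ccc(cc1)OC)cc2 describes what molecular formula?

Heavy atoms from the SMILES: 13 C, 1 O.
Implicit hydrogens by atom environment:
  9 × C (aromatic): 1 H each → 9
  3 × C (aromatic): no H
  1 × C: 3 H
  1 × O: no H
  Total hydrogens = 12.
Molecular formula: C13H12O

C13H12O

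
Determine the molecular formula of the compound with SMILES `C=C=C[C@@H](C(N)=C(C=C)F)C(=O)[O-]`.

C9H9FNO2-

Heavy atoms from the SMILES: 9 C, 1 F, 1 N, 2 O.
Implicit hydrogens by atom environment:
  4 × C: no H
  3 × C: 1 H each → 3
  2 × C: 2 H each → 4
  1 × F: no H
  1 × N: 2 H
  1 × O: no H
  1 × O (charge -1): no H
  Total hydrogens = 9.
Net charge -1.
Molecular formula: C9H9FNO2-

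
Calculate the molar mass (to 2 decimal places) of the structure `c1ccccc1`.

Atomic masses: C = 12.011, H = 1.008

Molecular formula: C6H6.
M = 6×12.011 + 6×1.008 = 78.11 g/mol.

78.11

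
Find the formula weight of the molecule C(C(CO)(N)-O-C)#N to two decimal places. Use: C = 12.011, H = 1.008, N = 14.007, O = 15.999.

116.12

Molecular formula: C4H8N2O2.
M = 4×12.011 + 8×1.008 + 2×14.007 + 2×15.999 = 116.12 g/mol.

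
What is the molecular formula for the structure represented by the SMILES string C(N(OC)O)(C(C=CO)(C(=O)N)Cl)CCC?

Heavy atoms from the SMILES: 9 C, 1 Cl, 2 N, 4 O.
Implicit hydrogens by atom environment:
  3 × C: 1 H each → 3
  2 × C: 3 H each → 6
  2 × C: 2 H each → 4
  2 × C: no H
  2 × O: 1 H each → 2
  2 × O: no H
  1 × Cl: no H
  1 × N: 2 H
  1 × N: no H
  Total hydrogens = 17.
Molecular formula: C9H17ClN2O4

C9H17ClN2O4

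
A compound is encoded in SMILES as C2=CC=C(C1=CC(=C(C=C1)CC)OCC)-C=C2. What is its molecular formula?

C16H18O

Heavy atoms from the SMILES: 16 C, 1 O.
Implicit hydrogens by atom environment:
  8 × C (aromatic): 1 H each → 8
  4 × C (aromatic): no H
  2 × C: 3 H each → 6
  2 × C: 2 H each → 4
  1 × O: no H
  Total hydrogens = 18.
Molecular formula: C16H18O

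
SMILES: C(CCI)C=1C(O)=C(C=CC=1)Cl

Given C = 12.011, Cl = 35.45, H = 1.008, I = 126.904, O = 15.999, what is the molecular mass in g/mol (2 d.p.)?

Molecular formula: C9H10ClIO.
M = 9×12.011 + 1×35.45 + 10×1.008 + 1×126.904 + 1×15.999 = 296.53 g/mol.

296.53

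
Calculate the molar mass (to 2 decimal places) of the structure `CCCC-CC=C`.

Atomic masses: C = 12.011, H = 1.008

Molecular formula: C7H14.
M = 7×12.011 + 14×1.008 = 98.19 g/mol.

98.19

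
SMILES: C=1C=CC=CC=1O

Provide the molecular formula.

Heavy atoms from the SMILES: 6 C, 1 O.
Implicit hydrogens by atom environment:
  5 × C (aromatic): 1 H each → 5
  1 × C (aromatic): no H
  1 × O: 1 H
  Total hydrogens = 6.
Molecular formula: C6H6O

C6H6O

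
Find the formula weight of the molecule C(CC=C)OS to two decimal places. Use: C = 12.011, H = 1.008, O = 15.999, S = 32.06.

Molecular formula: C4H8OS.
M = 4×12.011 + 8×1.008 + 1×15.999 + 1×32.06 = 104.17 g/mol.

104.17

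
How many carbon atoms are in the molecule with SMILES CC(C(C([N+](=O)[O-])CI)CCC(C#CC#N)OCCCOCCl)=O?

The symbol for carbon appears 15 times in the SMILES. (Cl is a single chlorine, not C + l.)

15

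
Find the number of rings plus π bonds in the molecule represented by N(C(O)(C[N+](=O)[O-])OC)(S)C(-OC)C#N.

3

Molecular formula from the SMILES: C6H11N3O5S.
DoU = (2C + 2 + N − H − X)/2 = (2·6 + 2 + 3 − 11 − 0)/2 = 6/2 = 3.
(Structurally: 0 ring(s) + 3 π bond(s) = 3.)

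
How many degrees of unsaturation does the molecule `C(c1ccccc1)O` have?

4

Molecular formula from the SMILES: C7H8O.
DoU = (2C + 2 + N − H − X)/2 = (2·7 + 2 + 0 − 8 − 0)/2 = 8/2 = 4.
(Structurally: 1 ring(s) + 3 π bond(s) = 4.)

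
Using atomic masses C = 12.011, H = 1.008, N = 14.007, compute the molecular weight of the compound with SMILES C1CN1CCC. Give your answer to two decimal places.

85.15

Molecular formula: C5H11N.
M = 5×12.011 + 11×1.008 + 1×14.007 = 85.15 g/mol.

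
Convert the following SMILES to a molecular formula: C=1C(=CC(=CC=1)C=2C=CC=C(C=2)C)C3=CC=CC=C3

C19H16

Heavy atoms from the SMILES: 19 C.
Implicit hydrogens by atom environment:
  13 × C (aromatic): 1 H each → 13
  5 × C (aromatic): no H
  1 × C: 3 H
  Total hydrogens = 16.
Molecular formula: C19H16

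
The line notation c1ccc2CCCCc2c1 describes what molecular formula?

C10H12

Heavy atoms from the SMILES: 10 C.
Implicit hydrogens by atom environment:
  4 × C: 2 H each → 8
  4 × C (aromatic): 1 H each → 4
  2 × C (aromatic): no H
  Total hydrogens = 12.
Molecular formula: C10H12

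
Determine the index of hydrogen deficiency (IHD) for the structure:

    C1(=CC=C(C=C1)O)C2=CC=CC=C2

Molecular formula from the SMILES: C12H10O.
DoU = (2C + 2 + N − H − X)/2 = (2·12 + 2 + 0 − 10 − 0)/2 = 16/2 = 8.
(Structurally: 2 ring(s) + 6 π bond(s) = 8.)

8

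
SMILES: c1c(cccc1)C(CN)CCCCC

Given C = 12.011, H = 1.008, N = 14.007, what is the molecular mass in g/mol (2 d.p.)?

Molecular formula: C13H21N.
M = 13×12.011 + 21×1.008 + 1×14.007 = 191.32 g/mol.

191.32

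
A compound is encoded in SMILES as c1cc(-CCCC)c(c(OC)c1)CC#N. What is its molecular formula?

C13H17NO

Heavy atoms from the SMILES: 13 C, 1 N, 1 O.
Implicit hydrogens by atom environment:
  4 × C: 2 H each → 8
  3 × C (aromatic): 1 H each → 3
  3 × C (aromatic): no H
  2 × C: 3 H each → 6
  1 × C: no H
  1 × N: no H
  1 × O: no H
  Total hydrogens = 17.
Molecular formula: C13H17NO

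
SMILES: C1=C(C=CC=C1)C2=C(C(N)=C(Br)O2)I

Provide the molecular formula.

Heavy atoms from the SMILES: 1 Br, 10 C, 1 I, 1 N, 1 O.
Implicit hydrogens by atom environment:
  5 × C (aromatic): 1 H each → 5
  5 × C (aromatic): no H
  1 × Br: no H
  1 × I: no H
  1 × N: 2 H
  1 × O (aromatic): no H
  Total hydrogens = 7.
Molecular formula: C10H7BrINO

C10H7BrINO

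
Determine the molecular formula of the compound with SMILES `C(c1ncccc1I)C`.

Heavy atoms from the SMILES: 7 C, 1 I, 1 N.
Implicit hydrogens by atom environment:
  3 × C (aromatic): 1 H each → 3
  2 × C (aromatic): no H
  1 × C: 3 H
  1 × C: 2 H
  1 × I: no H
  1 × N (aromatic): no H
  Total hydrogens = 8.
Molecular formula: C7H8IN

C7H8IN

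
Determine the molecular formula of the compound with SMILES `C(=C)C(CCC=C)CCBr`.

C9H15Br

Heavy atoms from the SMILES: 1 Br, 9 C.
Implicit hydrogens by atom environment:
  6 × C: 2 H each → 12
  3 × C: 1 H each → 3
  1 × Br: no H
  Total hydrogens = 15.
Molecular formula: C9H15Br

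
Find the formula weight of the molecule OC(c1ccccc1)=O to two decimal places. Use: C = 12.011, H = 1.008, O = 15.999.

122.12

Molecular formula: C7H6O2.
M = 7×12.011 + 6×1.008 + 2×15.999 = 122.12 g/mol.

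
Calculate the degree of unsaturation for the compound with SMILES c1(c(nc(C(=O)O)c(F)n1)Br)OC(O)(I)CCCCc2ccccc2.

9

Molecular formula from the SMILES: C16H15BrFIN2O4.
DoU = (2C + 2 + N − H − X)/2 = (2·16 + 2 + 2 − 15 − 3)/2 = 18/2 = 9.
(Structurally: 2 ring(s) + 7 π bond(s) = 9.)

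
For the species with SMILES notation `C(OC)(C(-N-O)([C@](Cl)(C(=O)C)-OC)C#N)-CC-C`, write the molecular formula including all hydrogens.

C11H19ClN2O4

Heavy atoms from the SMILES: 11 C, 1 Cl, 2 N, 4 O.
Implicit hydrogens by atom environment:
  4 × C: 3 H each → 12
  4 × C: no H
  3 × O: no H
  2 × C: 2 H each → 4
  1 × C: 1 H
  1 × Cl: no H
  1 × N: 1 H
  1 × N: no H
  1 × O: 1 H
  Total hydrogens = 19.
Molecular formula: C11H19ClN2O4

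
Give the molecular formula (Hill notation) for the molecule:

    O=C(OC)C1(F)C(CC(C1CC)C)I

Heavy atoms from the SMILES: 10 C, 1 F, 1 I, 2 O.
Implicit hydrogens by atom environment:
  3 × C: 3 H each → 9
  3 × C: 1 H each → 3
  2 × C: 2 H each → 4
  2 × C: no H
  2 × O: no H
  1 × F: no H
  1 × I: no H
  Total hydrogens = 16.
Molecular formula: C10H16FIO2

C10H16FIO2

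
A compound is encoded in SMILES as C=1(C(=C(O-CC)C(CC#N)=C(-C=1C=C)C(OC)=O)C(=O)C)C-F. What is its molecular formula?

C17H18FNO4

Heavy atoms from the SMILES: 17 C, 1 F, 1 N, 4 O.
Implicit hydrogens by atom environment:
  6 × C (aromatic): no H
  4 × C: 2 H each → 8
  4 × O: no H
  3 × C: 3 H each → 9
  3 × C: no H
  1 × C: 1 H
  1 × F: no H
  1 × N: no H
  Total hydrogens = 18.
Molecular formula: C17H18FNO4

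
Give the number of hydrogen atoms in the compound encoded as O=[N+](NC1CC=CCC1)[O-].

Hydrogens are implicit in SMILES; fill each atom to its normal valence:
  3 × C: 2 H each → 6
  3 × C: 1 H each → 3
  1 × N: 1 H
  1 × N (charge +1): no H
  1 × O: no H
  1 × O (charge -1): no H
  Total hydrogens = 10.

10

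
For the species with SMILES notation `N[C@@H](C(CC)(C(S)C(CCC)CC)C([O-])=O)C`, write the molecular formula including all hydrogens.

Heavy atoms from the SMILES: 13 C, 1 N, 2 O, 1 S.
Implicit hydrogens by atom environment:
  4 × C: 3 H each → 12
  4 × C: 2 H each → 8
  3 × C: 1 H each → 3
  2 × C: no H
  1 × N: 2 H
  1 × O: no H
  1 × O (charge -1): no H
  1 × S: 1 H
  Total hydrogens = 26.
Net charge -1.
Molecular formula: C13H26NO2S-

C13H26NO2S-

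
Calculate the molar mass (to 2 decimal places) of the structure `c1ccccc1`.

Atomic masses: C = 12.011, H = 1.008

78.11

Molecular formula: C6H6.
M = 6×12.011 + 6×1.008 = 78.11 g/mol.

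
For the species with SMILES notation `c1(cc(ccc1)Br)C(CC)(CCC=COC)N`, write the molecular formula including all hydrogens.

C14H20BrNO

Heavy atoms from the SMILES: 1 Br, 14 C, 1 N, 1 O.
Implicit hydrogens by atom environment:
  4 × C (aromatic): 1 H each → 4
  3 × C: 2 H each → 6
  2 × C: 3 H each → 6
  2 × C: 1 H each → 2
  2 × C (aromatic): no H
  1 × Br: no H
  1 × C: no H
  1 × N: 2 H
  1 × O: no H
  Total hydrogens = 20.
Molecular formula: C14H20BrNO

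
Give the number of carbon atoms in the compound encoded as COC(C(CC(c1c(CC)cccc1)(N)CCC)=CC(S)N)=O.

The symbol for carbon appears 18 times in the SMILES. Lowercase c denotes aromatic carbon and counts toward C.

18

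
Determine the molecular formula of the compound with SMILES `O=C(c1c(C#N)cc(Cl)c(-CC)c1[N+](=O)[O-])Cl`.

C10H6Cl2N2O3

Heavy atoms from the SMILES: 10 C, 2 Cl, 2 N, 3 O.
Implicit hydrogens by atom environment:
  5 × C (aromatic): no H
  2 × C: no H
  2 × Cl: no H
  2 × O: no H
  1 × C: 3 H
  1 × C: 2 H
  1 × C (aromatic): 1 H
  1 × N: no H
  1 × N (charge +1): no H
  1 × O (charge -1): no H
  Total hydrogens = 6.
Molecular formula: C10H6Cl2N2O3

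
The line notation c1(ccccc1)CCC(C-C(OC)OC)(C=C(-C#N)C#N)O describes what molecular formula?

C17H20N2O3

Heavy atoms from the SMILES: 17 C, 2 N, 3 O.
Implicit hydrogens by atom environment:
  5 × C (aromatic): 1 H each → 5
  4 × C: no H
  3 × C: 2 H each → 6
  2 × C: 3 H each → 6
  2 × C: 1 H each → 2
  2 × N: no H
  2 × O: no H
  1 × C (aromatic): no H
  1 × O: 1 H
  Total hydrogens = 20.
Molecular formula: C17H20N2O3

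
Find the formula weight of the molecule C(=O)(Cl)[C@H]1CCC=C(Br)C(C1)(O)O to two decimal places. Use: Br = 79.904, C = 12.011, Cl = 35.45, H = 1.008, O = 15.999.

269.52

Molecular formula: C8H10BrClO3.
M = 1×79.904 + 8×12.011 + 1×35.45 + 10×1.008 + 3×15.999 = 269.52 g/mol.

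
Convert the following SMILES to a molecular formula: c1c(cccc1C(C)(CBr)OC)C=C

C12H15BrO

Heavy atoms from the SMILES: 1 Br, 12 C, 1 O.
Implicit hydrogens by atom environment:
  4 × C (aromatic): 1 H each → 4
  2 × C: 3 H each → 6
  2 × C: 2 H each → 4
  2 × C (aromatic): no H
  1 × Br: no H
  1 × C: 1 H
  1 × C: no H
  1 × O: no H
  Total hydrogens = 15.
Molecular formula: C12H15BrO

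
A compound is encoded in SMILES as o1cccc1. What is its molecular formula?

Heavy atoms from the SMILES: 4 C, 1 O.
Implicit hydrogens by atom environment:
  4 × C (aromatic): 1 H each → 4
  1 × O (aromatic): no H
  Total hydrogens = 4.
Molecular formula: C4H4O

C4H4O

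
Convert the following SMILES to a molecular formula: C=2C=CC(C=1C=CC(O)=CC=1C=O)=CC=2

Heavy atoms from the SMILES: 13 C, 2 O.
Implicit hydrogens by atom environment:
  8 × C (aromatic): 1 H each → 8
  4 × C (aromatic): no H
  1 × C: 1 H
  1 × O: 1 H
  1 × O: no H
  Total hydrogens = 10.
Molecular formula: C13H10O2

C13H10O2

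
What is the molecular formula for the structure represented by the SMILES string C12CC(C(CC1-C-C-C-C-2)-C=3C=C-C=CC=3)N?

C16H23N

Heavy atoms from the SMILES: 16 C, 1 N.
Implicit hydrogens by atom environment:
  6 × C: 2 H each → 12
  5 × C (aromatic): 1 H each → 5
  4 × C: 1 H each → 4
  1 × C (aromatic): no H
  1 × N: 2 H
  Total hydrogens = 23.
Molecular formula: C16H23N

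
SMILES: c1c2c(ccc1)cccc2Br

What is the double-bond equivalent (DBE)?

Molecular formula from the SMILES: C10H7Br.
DoU = (2C + 2 + N − H − X)/2 = (2·10 + 2 + 0 − 7 − 1)/2 = 14/2 = 7.
(Structurally: 2 ring(s) + 5 π bond(s) = 7.)

7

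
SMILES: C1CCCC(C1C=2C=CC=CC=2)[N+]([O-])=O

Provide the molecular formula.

C12H15NO2

Heavy atoms from the SMILES: 12 C, 1 N, 2 O.
Implicit hydrogens by atom environment:
  5 × C (aromatic): 1 H each → 5
  4 × C: 2 H each → 8
  2 × C: 1 H each → 2
  1 × C (aromatic): no H
  1 × N (charge +1): no H
  1 × O: no H
  1 × O (charge -1): no H
  Total hydrogens = 15.
Molecular formula: C12H15NO2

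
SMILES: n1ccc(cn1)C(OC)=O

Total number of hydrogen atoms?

6

Hydrogens are implicit in SMILES; fill each atom to its normal valence:
  3 × C (aromatic): 1 H each → 3
  2 × N (aromatic): no H
  2 × O: no H
  1 × C: 3 H
  1 × C (aromatic): no H
  1 × C: no H
  Total hydrogens = 6.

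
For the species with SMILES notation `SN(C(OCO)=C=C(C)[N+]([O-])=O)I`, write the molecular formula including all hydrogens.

C5H7IN2O4S

Heavy atoms from the SMILES: 5 C, 1 I, 2 N, 4 O, 1 S.
Implicit hydrogens by atom environment:
  3 × C: no H
  2 × O: no H
  1 × C: 3 H
  1 × C: 2 H
  1 × I: no H
  1 × N: no H
  1 × N (charge +1): no H
  1 × O: 1 H
  1 × O (charge -1): no H
  1 × S: 1 H
  Total hydrogens = 7.
Molecular formula: C5H7IN2O4S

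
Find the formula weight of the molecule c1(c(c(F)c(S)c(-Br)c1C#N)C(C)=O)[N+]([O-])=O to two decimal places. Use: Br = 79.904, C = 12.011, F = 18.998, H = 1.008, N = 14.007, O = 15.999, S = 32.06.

319.10

Molecular formula: C9H4BrFN2O3S.
M = 1×79.904 + 9×12.011 + 1×18.998 + 4×1.008 + 2×14.007 + 3×15.999 + 1×32.06 = 319.10 g/mol.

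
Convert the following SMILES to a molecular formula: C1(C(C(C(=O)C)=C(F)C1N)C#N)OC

C9H11FN2O2

Heavy atoms from the SMILES: 9 C, 1 F, 2 N, 2 O.
Implicit hydrogens by atom environment:
  4 × C: no H
  3 × C: 1 H each → 3
  2 × C: 3 H each → 6
  2 × O: no H
  1 × F: no H
  1 × N: 2 H
  1 × N: no H
  Total hydrogens = 11.
Molecular formula: C9H11FN2O2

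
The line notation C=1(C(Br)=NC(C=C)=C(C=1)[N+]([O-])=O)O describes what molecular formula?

C7H5BrN2O3

Heavy atoms from the SMILES: 1 Br, 7 C, 2 N, 3 O.
Implicit hydrogens by atom environment:
  4 × C (aromatic): no H
  1 × Br: no H
  1 × C: 2 H
  1 × C (aromatic): 1 H
  1 × C: 1 H
  1 × N (aromatic): no H
  1 × N (charge +1): no H
  1 × O: 1 H
  1 × O: no H
  1 × O (charge -1): no H
  Total hydrogens = 5.
Molecular formula: C7H5BrN2O3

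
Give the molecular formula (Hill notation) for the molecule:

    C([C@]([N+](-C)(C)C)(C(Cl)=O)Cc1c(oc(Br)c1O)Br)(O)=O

Heavy atoms from the SMILES: 2 Br, 11 C, 1 Cl, 1 N, 5 O.
Implicit hydrogens by atom environment:
  4 × C (aromatic): no H
  3 × C: 3 H each → 9
  3 × C: no H
  2 × Br: no H
  2 × O: 1 H each → 2
  2 × O: no H
  1 × C: 2 H
  1 × Cl: no H
  1 × N (charge +1): no H
  1 × O (aromatic): no H
  Total hydrogens = 13.
Net charge +1.
Molecular formula: C11H13Br2ClNO5+

C11H13Br2ClNO5+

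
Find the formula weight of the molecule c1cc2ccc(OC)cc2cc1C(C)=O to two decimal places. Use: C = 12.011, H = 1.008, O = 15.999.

200.24

Molecular formula: C13H12O2.
M = 13×12.011 + 12×1.008 + 2×15.999 = 200.24 g/mol.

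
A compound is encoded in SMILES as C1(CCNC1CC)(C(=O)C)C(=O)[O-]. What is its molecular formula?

Heavy atoms from the SMILES: 9 C, 1 N, 3 O.
Implicit hydrogens by atom environment:
  3 × C: 2 H each → 6
  3 × C: no H
  2 × C: 3 H each → 6
  2 × O: no H
  1 × C: 1 H
  1 × N: 1 H
  1 × O (charge -1): no H
  Total hydrogens = 14.
Net charge -1.
Molecular formula: C9H14NO3-

C9H14NO3-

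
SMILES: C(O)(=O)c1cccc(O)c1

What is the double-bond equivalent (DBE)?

Molecular formula from the SMILES: C7H6O3.
DoU = (2C + 2 + N − H − X)/2 = (2·7 + 2 + 0 − 6 − 0)/2 = 10/2 = 5.
(Structurally: 1 ring(s) + 4 π bond(s) = 5.)

5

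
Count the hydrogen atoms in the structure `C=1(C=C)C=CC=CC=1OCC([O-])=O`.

Hydrogens are implicit in SMILES; fill each atom to its normal valence:
  4 × C (aromatic): 1 H each → 4
  2 × C: 2 H each → 4
  2 × C (aromatic): no H
  2 × O: no H
  1 × C: 1 H
  1 × C: no H
  1 × O (charge -1): no H
  Total hydrogens = 9.

9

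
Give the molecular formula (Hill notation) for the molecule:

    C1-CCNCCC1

Heavy atoms from the SMILES: 6 C, 1 N.
Implicit hydrogens by atom environment:
  6 × C: 2 H each → 12
  1 × N: 1 H
  Total hydrogens = 13.
Molecular formula: C6H13N

C6H13N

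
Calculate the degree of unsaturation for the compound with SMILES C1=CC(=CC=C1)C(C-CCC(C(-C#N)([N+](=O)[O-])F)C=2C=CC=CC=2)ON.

Molecular formula from the SMILES: C19H20FN3O3.
DoU = (2C + 2 + N − H − X)/2 = (2·19 + 2 + 3 − 20 − 1)/2 = 22/2 = 11.
(Structurally: 2 ring(s) + 9 π bond(s) = 11.)

11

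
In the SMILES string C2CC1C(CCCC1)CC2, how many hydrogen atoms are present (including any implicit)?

Hydrogens are implicit in SMILES; fill each atom to its normal valence:
  8 × C: 2 H each → 16
  2 × C: 1 H each → 2
  Total hydrogens = 18.

18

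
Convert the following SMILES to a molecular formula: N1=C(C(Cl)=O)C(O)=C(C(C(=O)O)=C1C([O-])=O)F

Heavy atoms from the SMILES: 8 C, 1 Cl, 1 F, 1 N, 6 O.
Implicit hydrogens by atom environment:
  5 × C (aromatic): no H
  3 × C: no H
  3 × O: no H
  2 × O: 1 H each → 2
  1 × Cl: no H
  1 × F: no H
  1 × N (aromatic): no H
  1 × O (charge -1): no H
  Total hydrogens = 2.
Net charge -1.
Molecular formula: C8H2ClFNO6-

C8H2ClFNO6-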